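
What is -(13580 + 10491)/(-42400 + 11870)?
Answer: 24071/30530 ≈ 0.78844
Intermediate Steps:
-(13580 + 10491)/(-42400 + 11870) = -24071/(-30530) = -24071*(-1)/30530 = -1*(-24071/30530) = 24071/30530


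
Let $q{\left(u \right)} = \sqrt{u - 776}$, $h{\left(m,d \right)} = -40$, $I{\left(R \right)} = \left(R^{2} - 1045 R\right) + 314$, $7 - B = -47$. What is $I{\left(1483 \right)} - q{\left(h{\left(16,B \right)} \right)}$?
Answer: $649868 - 4 i \sqrt{51} \approx 6.4987 \cdot 10^{5} - 28.566 i$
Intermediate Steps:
$B = 54$ ($B = 7 - -47 = 7 + 47 = 54$)
$I{\left(R \right)} = 314 + R^{2} - 1045 R$
$q{\left(u \right)} = \sqrt{-776 + u}$
$I{\left(1483 \right)} - q{\left(h{\left(16,B \right)} \right)} = \left(314 + 1483^{2} - 1549735\right) - \sqrt{-776 - 40} = \left(314 + 2199289 - 1549735\right) - \sqrt{-816} = 649868 - 4 i \sqrt{51}$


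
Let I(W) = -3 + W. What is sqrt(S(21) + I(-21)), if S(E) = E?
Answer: I*sqrt(3) ≈ 1.732*I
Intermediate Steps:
sqrt(S(21) + I(-21)) = sqrt(21 + (-3 - 21)) = sqrt(21 - 24) = sqrt(-3) = I*sqrt(3)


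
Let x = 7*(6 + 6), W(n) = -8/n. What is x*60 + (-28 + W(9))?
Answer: 45100/9 ≈ 5011.1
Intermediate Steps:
x = 84 (x = 7*12 = 84)
x*60 + (-28 + W(9)) = 84*60 + (-28 - 8/9) = 5040 + (-28 - 8*1/9) = 5040 + (-28 - 8/9) = 5040 - 260/9 = 45100/9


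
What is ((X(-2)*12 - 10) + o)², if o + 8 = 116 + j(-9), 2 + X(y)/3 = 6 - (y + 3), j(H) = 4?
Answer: 44100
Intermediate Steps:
X(y) = 3 - 3*y (X(y) = -6 + 3*(6 - (y + 3)) = -6 + 3*(6 - (3 + y)) = -6 + 3*(6 + (-3 - y)) = -6 + 3*(3 - y) = -6 + (9 - 3*y) = 3 - 3*y)
o = 112 (o = -8 + (116 + 4) = -8 + 120 = 112)
((X(-2)*12 - 10) + o)² = (((3 - 3*(-2))*12 - 10) + 112)² = (((3 + 6)*12 - 10) + 112)² = ((9*12 - 10) + 112)² = ((108 - 10) + 112)² = (98 + 112)² = 210² = 44100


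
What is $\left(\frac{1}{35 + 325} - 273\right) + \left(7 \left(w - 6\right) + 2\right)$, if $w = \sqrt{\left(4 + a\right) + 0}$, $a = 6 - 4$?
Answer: $- \frac{112679}{360} + 7 \sqrt{6} \approx -295.85$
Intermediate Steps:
$a = 2$
$w = \sqrt{6}$ ($w = \sqrt{\left(4 + 2\right) + 0} = \sqrt{6 + 0} = \sqrt{6} \approx 2.4495$)
$\left(\frac{1}{35 + 325} - 273\right) + \left(7 \left(w - 6\right) + 2\right) = \left(\frac{1}{35 + 325} - 273\right) + \left(7 \left(\sqrt{6} - 6\right) + 2\right) = \left(\frac{1}{360} - 273\right) + \left(7 \left(\sqrt{6} - 6\right) + 2\right) = \left(\frac{1}{360} - 273\right) + \left(7 \left(-6 + \sqrt{6}\right) + 2\right) = - \frac{98279}{360} + \left(\left(-42 + 7 \sqrt{6}\right) + 2\right) = - \frac{98279}{360} - \left(40 - 7 \sqrt{6}\right) = - \frac{112679}{360} + 7 \sqrt{6}$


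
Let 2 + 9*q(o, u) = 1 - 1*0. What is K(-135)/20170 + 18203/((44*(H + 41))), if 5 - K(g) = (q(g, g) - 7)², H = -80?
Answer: -4957641511/467258220 ≈ -10.610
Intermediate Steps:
q(o, u) = -⅑ (q(o, u) = -2/9 + (1 - 1*0)/9 = -2/9 + (1 + 0)/9 = -2/9 + (⅑)*1 = -2/9 + ⅑ = -⅑)
K(g) = -3691/81 (K(g) = 5 - (-⅑ - 7)² = 5 - (-64/9)² = 5 - 1*4096/81 = 5 - 4096/81 = -3691/81)
K(-135)/20170 + 18203/((44*(H + 41))) = -3691/81/20170 + 18203/((44*(-80 + 41))) = -3691/81*1/20170 + 18203/((44*(-39))) = -3691/1633770 + 18203/(-1716) = -3691/1633770 + 18203*(-1/1716) = -3691/1633770 - 18203/1716 = -4957641511/467258220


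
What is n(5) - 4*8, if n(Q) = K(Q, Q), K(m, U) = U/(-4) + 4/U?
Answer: -649/20 ≈ -32.450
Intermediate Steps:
K(m, U) = 4/U - U/4 (K(m, U) = U*(-¼) + 4/U = -U/4 + 4/U = 4/U - U/4)
n(Q) = 4/Q - Q/4
n(5) - 4*8 = (4/5 - ¼*5) - 4*8 = (4*(⅕) - 5/4) - 32 = (⅘ - 5/4) - 32 = -9/20 - 32 = -649/20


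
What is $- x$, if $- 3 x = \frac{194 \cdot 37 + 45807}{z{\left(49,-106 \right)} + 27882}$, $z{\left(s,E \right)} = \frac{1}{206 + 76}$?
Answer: $\frac{996118}{1572545} \approx 0.63344$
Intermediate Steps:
$z{\left(s,E \right)} = \frac{1}{282}$
$x = - \frac{996118}{1572545}$ ($x = - \frac{\left(194 \cdot 37 + 45807\right) \frac{1}{\frac{1}{282} + 27882}}{3} = - \frac{\left(7178 + 45807\right) \frac{1}{\frac{7862725}{282}}}{3} = - \frac{52985 \cdot \frac{282}{7862725}}{3} = \left(- \frac{1}{3}\right) \frac{2988354}{1572545} = - \frac{996118}{1572545} \approx -0.63344$)
$- x = \left(-1\right) \left(- \frac{996118}{1572545}\right) = \frac{996118}{1572545}$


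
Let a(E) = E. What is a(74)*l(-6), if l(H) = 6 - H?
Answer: 888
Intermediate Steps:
a(74)*l(-6) = 74*(6 - 1*(-6)) = 74*(6 + 6) = 74*12 = 888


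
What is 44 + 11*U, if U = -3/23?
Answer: 979/23 ≈ 42.565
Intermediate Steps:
U = -3/23 (U = -3*1/23 = -3/23 ≈ -0.13043)
44 + 11*U = 44 + 11*(-3/23) = 44 - 33/23 = 979/23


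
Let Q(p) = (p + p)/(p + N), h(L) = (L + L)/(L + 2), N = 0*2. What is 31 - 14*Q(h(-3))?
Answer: 3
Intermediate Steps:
N = 0
h(L) = 2*L/(2 + L) (h(L) = (2*L)/(2 + L) = 2*L/(2 + L))
Q(p) = 2 (Q(p) = (p + p)/(p + 0) = (2*p)/p = 2)
31 - 14*Q(h(-3)) = 31 - 14*2 = 31 - 28 = 3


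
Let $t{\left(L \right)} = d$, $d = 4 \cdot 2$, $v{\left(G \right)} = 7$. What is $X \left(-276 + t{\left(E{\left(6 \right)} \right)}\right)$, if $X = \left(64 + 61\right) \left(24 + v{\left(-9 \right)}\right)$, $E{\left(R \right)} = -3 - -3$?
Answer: $-1038500$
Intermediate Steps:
$E{\left(R \right)} = 0$ ($E{\left(R \right)} = -3 + 3 = 0$)
$d = 8$
$t{\left(L \right)} = 8$
$X = 3875$ ($X = \left(64 + 61\right) \left(24 + 7\right) = 125 \cdot 31 = 3875$)
$X \left(-276 + t{\left(E{\left(6 \right)} \right)}\right) = 3875 \left(-276 + 8\right) = 3875 \left(-268\right) = -1038500$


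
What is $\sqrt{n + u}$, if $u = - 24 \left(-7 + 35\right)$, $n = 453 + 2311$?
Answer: $2 \sqrt{523} \approx 45.738$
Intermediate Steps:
$n = 2764$
$u = -672$ ($u = \left(-24\right) 28 = -672$)
$\sqrt{n + u} = \sqrt{2764 - 672} = \sqrt{2092} = 2 \sqrt{523}$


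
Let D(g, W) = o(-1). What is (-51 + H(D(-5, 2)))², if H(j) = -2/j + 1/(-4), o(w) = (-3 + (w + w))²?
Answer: 26347689/10000 ≈ 2634.8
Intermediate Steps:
o(w) = (-3 + 2*w)²
D(g, W) = 25 (D(g, W) = (-3 + 2*(-1))² = (-3 - 2)² = (-5)² = 25)
H(j) = -¼ - 2/j (H(j) = -2/j + 1*(-¼) = -2/j - ¼ = -¼ - 2/j)
(-51 + H(D(-5, 2)))² = (-51 + (¼)*(-8 - 1*25)/25)² = (-51 + (¼)*(1/25)*(-8 - 25))² = (-51 + (¼)*(1/25)*(-33))² = (-51 - 33/100)² = (-5133/100)² = 26347689/10000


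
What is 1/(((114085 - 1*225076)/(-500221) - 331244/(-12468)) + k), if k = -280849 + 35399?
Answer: -1559188857/382661135190472 ≈ -4.0746e-6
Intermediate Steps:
k = -245450
1/(((114085 - 1*225076)/(-500221) - 331244/(-12468)) + k) = 1/(((114085 - 1*225076)/(-500221) - 331244/(-12468)) - 245450) = 1/(((114085 - 225076)*(-1/500221) - 331244*(-1/12468)) - 245450) = 1/((-110991*(-1/500221) + 82811/3117) - 245450) = 1/((110991/500221 + 82811/3117) - 245450) = 1/(41769760178/1559188857 - 245450) = 1/(-382661135190472/1559188857) = -1559188857/382661135190472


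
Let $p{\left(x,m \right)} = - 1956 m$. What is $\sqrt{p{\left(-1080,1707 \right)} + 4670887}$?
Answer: $\sqrt{1331995} \approx 1154.1$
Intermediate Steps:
$\sqrt{p{\left(-1080,1707 \right)} + 4670887} = \sqrt{\left(-1956\right) 1707 + 4670887} = \sqrt{-3338892 + 4670887} = \sqrt{1331995}$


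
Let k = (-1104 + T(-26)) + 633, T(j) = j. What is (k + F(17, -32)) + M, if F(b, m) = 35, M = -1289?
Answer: -1751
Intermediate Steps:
k = -497 (k = (-1104 - 26) + 633 = -1130 + 633 = -497)
(k + F(17, -32)) + M = (-497 + 35) - 1289 = -462 - 1289 = -1751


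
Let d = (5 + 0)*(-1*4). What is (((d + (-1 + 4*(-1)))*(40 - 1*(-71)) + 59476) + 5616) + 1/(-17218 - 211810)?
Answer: 14272337875/229028 ≈ 62317.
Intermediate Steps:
d = -20 (d = 5*(-4) = -20)
(((d + (-1 + 4*(-1)))*(40 - 1*(-71)) + 59476) + 5616) + 1/(-17218 - 211810) = (((-20 + (-1 + 4*(-1)))*(40 - 1*(-71)) + 59476) + 5616) + 1/(-17218 - 211810) = (((-20 + (-1 - 4))*(40 + 71) + 59476) + 5616) + 1/(-229028) = (((-20 - 5)*111 + 59476) + 5616) - 1/229028 = ((-25*111 + 59476) + 5616) - 1/229028 = ((-2775 + 59476) + 5616) - 1/229028 = (56701 + 5616) - 1/229028 = 62317 - 1/229028 = 14272337875/229028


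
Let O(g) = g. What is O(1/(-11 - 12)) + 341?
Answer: 7842/23 ≈ 340.96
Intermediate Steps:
O(1/(-11 - 12)) + 341 = 1/(-11 - 12) + 341 = 1/(-23) + 341 = -1/23 + 341 = 7842/23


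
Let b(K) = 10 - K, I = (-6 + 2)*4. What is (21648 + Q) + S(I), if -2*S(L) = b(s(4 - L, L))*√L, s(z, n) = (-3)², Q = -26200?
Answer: -4552 - 2*I ≈ -4552.0 - 2.0*I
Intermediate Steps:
I = -16 (I = -4*4 = -16)
s(z, n) = 9
S(L) = -√L/2 (S(L) = -(10 - 1*9)*√L/2 = -(10 - 9)*√L/2 = -√L/2)
(21648 + Q) + S(I) = (21648 - 26200) - 2*I = -4552 - 2*I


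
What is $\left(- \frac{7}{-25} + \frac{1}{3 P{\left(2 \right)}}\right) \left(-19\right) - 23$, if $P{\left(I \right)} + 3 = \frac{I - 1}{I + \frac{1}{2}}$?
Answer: $- \frac{25237}{975} \approx -25.884$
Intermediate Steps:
$P{\left(I \right)} = -3 + \frac{-1 + I}{\frac{1}{2} + I}$ ($P{\left(I \right)} = -3 + \frac{I - 1}{I + \frac{1}{2}} = -3 + \frac{-1 + I}{I + \frac{1}{2}} = -3 + \frac{-1 + I}{\frac{1}{2} + I}$)
$\left(- \frac{7}{-25} + \frac{1}{3 P{\left(2 \right)}}\right) \left(-19\right) - 23 = \left(- \frac{7}{-25} + \frac{1}{3 \frac{-5 - 8}{1 + 2 \cdot 2}}\right) \left(-19\right) - 23 = \left(\left(-7\right) \left(- \frac{1}{25}\right) + \frac{1}{3 \frac{-5 - 8}{1 + 4}}\right) \left(-19\right) - 23 = \left(\frac{7}{25} + \frac{1}{3 \cdot \frac{1}{5} \left(-13\right)}\right) \left(-19\right) - 23 = \left(\frac{7}{25} + \frac{1}{3 \left(- \frac{13}{5}\right)}\right) \left(-19\right) - 23 = \left(\frac{7}{25} + \frac{1}{3} \left(- \frac{5}{13}\right)\right) \left(-19\right) - 23 = \left(\frac{7}{25} - \frac{5}{39}\right) \left(-19\right) - 23 = \frac{148}{975} \left(-19\right) - 23 = - \frac{2812}{975} - 23 = - \frac{25237}{975}$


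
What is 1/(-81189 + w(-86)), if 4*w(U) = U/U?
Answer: -4/324755 ≈ -1.2317e-5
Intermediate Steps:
w(U) = ¼ (w(U) = (U/U)/4 = (¼)*1 = ¼)
1/(-81189 + w(-86)) = 1/(-81189 + ¼) = 1/(-324755/4) = -4/324755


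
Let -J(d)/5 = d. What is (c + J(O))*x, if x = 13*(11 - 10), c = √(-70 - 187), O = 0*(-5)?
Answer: 13*I*√257 ≈ 208.41*I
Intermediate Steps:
O = 0
J(d) = -5*d
c = I*√257 (c = √(-257) = I*√257 ≈ 16.031*I)
x = 13 (x = 13*1 = 13)
(c + J(O))*x = (I*√257 - 5*0)*13 = (I*√257 + 0)*13 = (I*√257)*13 = 13*I*√257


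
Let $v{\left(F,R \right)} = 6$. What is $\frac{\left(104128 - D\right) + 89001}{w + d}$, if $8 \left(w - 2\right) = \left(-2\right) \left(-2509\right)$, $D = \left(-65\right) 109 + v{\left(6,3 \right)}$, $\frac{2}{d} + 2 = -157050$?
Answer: $\frac{31443066816}{98824969} \approx 318.17$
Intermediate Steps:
$d = - \frac{1}{78526}$ ($d = \frac{2}{-2 - 157050} = \frac{2}{-157052} = 2 \left(- \frac{1}{157052}\right) = - \frac{1}{78526} \approx -1.2735 \cdot 10^{-5}$)
$D = -7079$ ($D = \left(-65\right) 109 + 6 = -7085 + 6 = -7079$)
$w = \frac{2517}{4}$ ($w = 2 + \frac{\left(-2\right) \left(-2509\right)}{8} = 2 + \frac{1}{8} \cdot 5018 = 2 + \frac{2509}{4} = \frac{2517}{4} \approx 629.25$)
$\frac{\left(104128 - D\right) + 89001}{w + d} = \frac{\left(104128 - -7079\right) + 89001}{\frac{2517}{4} - \frac{1}{78526}} = \frac{\left(104128 + 7079\right) + 89001}{\frac{98824969}{157052}} = \left(111207 + 89001\right) \frac{157052}{98824969} = 200208 \cdot \frac{157052}{98824969} = \frac{31443066816}{98824969}$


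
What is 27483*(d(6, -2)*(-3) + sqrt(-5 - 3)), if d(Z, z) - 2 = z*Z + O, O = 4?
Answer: 494694 + 54966*I*sqrt(2) ≈ 4.9469e+5 + 77734.0*I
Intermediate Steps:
d(Z, z) = 6 + Z*z (d(Z, z) = 2 + (z*Z + 4) = 2 + (Z*z + 4) = 2 + (4 + Z*z) = 6 + Z*z)
27483*(d(6, -2)*(-3) + sqrt(-5 - 3)) = 27483*((6 + 6*(-2))*(-3) + sqrt(-5 - 3)) = 27483*((6 - 12)*(-3) + sqrt(-8)) = 27483*(-6*(-3) + 2*I*sqrt(2)) = 27483*(18 + 2*I*sqrt(2)) = 494694 + 54966*I*sqrt(2)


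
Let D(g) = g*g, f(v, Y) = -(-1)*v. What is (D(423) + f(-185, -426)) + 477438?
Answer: 656182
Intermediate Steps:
f(v, Y) = v
D(g) = g**2
(D(423) + f(-185, -426)) + 477438 = (423**2 - 185) + 477438 = (178929 - 185) + 477438 = 178744 + 477438 = 656182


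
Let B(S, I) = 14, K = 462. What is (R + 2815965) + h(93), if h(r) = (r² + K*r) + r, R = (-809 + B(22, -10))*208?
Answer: 2702313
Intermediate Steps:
R = -165360 (R = (-809 + 14)*208 = -795*208 = -165360)
h(r) = r² + 463*r (h(r) = (r² + 462*r) + r = r² + 463*r)
(R + 2815965) + h(93) = (-165360 + 2815965) + 93*(463 + 93) = 2650605 + 93*556 = 2650605 + 51708 = 2702313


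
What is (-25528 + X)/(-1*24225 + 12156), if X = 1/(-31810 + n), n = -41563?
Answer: 624355315/295179579 ≈ 2.1152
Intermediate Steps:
X = -1/73373 (X = 1/(-31810 - 41563) = 1/(-73373) = -1/73373 ≈ -1.3629e-5)
(-25528 + X)/(-1*24225 + 12156) = (-25528 - 1/73373)/(-1*24225 + 12156) = -1873065945/(73373*(-24225 + 12156)) = -1873065945/73373/(-12069) = -1873065945/73373*(-1/12069) = 624355315/295179579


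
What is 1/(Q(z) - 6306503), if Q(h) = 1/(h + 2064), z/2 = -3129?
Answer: -4194/26449473583 ≈ -1.5857e-7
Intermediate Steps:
z = -6258 (z = 2*(-3129) = -6258)
Q(h) = 1/(2064 + h)
1/(Q(z) - 6306503) = 1/(1/(2064 - 6258) - 6306503) = 1/(1/(-4194) - 6306503) = 1/(-1/4194 - 6306503) = 1/(-26449473583/4194) = -4194/26449473583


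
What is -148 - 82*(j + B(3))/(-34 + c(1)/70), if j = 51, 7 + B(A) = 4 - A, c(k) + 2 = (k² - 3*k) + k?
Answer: -94384/2383 ≈ -39.607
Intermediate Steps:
c(k) = -2 + k² - 2*k (c(k) = -2 + ((k² - 3*k) + k) = -2 + (k² - 2*k) = -2 + k² - 2*k)
B(A) = -3 - A (B(A) = -7 + (4 - A) = -3 - A)
-148 - 82*(j + B(3))/(-34 + c(1)/70) = -148 - 82*(51 + (-3 - 1*3))/(-34 + (-2 + 1² - 2*1)/70) = -148 - 82*(51 + (-3 - 3))/(-34 + (-2 + 1 - 2)*(1/70)) = -148 - 82*(51 - 6)/(-34 - 3*1/70) = -148 - 3690/(-34 - 3/70) = -148 - 3690/(-2383/70) = -148 - 3690*(-70)/2383 = -148 - 82*(-3150/2383) = -148 + 258300/2383 = -94384/2383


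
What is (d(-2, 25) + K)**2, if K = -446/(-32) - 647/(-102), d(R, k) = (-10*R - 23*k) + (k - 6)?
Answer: 177095363929/665856 ≈ 2.6597e+5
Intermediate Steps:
d(R, k) = -6 - 22*k - 10*R (d(R, k) = (-23*k - 10*R) + (-6 + k) = -6 - 22*k - 10*R)
K = 16549/816 (K = -446*(-1/32) - 647*(-1/102) = 223/16 + 647/102 = 16549/816 ≈ 20.281)
(d(-2, 25) + K)**2 = ((-6 - 22*25 - 10*(-2)) + 16549/816)**2 = ((-6 - 550 + 20) + 16549/816)**2 = (-536 + 16549/816)**2 = (-420827/816)**2 = 177095363929/665856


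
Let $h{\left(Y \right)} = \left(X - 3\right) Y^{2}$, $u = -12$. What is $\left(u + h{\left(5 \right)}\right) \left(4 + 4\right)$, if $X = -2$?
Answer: $-1096$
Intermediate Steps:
$h{\left(Y \right)} = - 5 Y^{2}$ ($h{\left(Y \right)} = \left(-2 - 3\right) Y^{2} = - 5 Y^{2}$)
$\left(u + h{\left(5 \right)}\right) \left(4 + 4\right) = \left(-12 - 5 \cdot 5^{2}\right) \left(4 + 4\right) = \left(-12 - 125\right) 8 = \left(-137\right) 8 = -1096$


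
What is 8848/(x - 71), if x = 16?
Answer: -8848/55 ≈ -160.87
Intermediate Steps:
8848/(x - 71) = 8848/(16 - 71) = 8848/(-55) = 8848*(-1/55) = -8848/55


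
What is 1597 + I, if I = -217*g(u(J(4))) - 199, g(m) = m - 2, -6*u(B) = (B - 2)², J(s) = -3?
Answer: 16417/6 ≈ 2736.2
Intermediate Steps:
u(B) = -(-2 + B)²/6 (u(B) = -(B - 2)²/6 = -(-2 + B)²/6)
g(m) = -2 + m
I = 6835/6 (I = -217*(-2 - (-2 - 3)²/6) - 199 = -217*(-2 - ⅙*(-5)²) - 199 = -217*(-2 - ⅙*25) - 199 = -217*(-2 - 25/6) - 199 = -217*(-37/6) - 199 = 8029/6 - 199 = 6835/6 ≈ 1139.2)
1597 + I = 1597 + 6835/6 = 16417/6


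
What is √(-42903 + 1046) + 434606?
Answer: 434606 + I*√41857 ≈ 4.3461e+5 + 204.59*I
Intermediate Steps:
√(-42903 + 1046) + 434606 = √(-41857) + 434606 = I*√41857 + 434606 = 434606 + I*√41857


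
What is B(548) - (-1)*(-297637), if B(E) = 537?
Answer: -297100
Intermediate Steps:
B(548) - (-1)*(-297637) = 537 - (-1)*(-297637) = 537 - 1*297637 = 537 - 297637 = -297100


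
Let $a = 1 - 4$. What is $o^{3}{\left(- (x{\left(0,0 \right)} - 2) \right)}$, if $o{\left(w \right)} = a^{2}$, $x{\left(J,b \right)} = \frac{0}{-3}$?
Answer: $729$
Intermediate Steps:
$x{\left(J,b \right)} = 0$ ($x{\left(J,b \right)} = 0 \left(- \frac{1}{3}\right) = 0$)
$a = -3$ ($a = 1 - 4 = -3$)
$o{\left(w \right)} = 9$ ($o{\left(w \right)} = \left(-3\right)^{2} = 9$)
$o^{3}{\left(- (x{\left(0,0 \right)} - 2) \right)} = 9^{3} = 729$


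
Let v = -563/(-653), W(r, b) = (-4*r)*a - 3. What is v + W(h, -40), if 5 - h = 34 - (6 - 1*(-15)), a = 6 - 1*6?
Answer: -1396/653 ≈ -2.1378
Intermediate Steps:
a = 0 (a = 6 - 6 = 0)
h = -8 (h = 5 - (34 - (6 - 1*(-15))) = 5 - (34 - (6 + 15)) = 5 - (34 - 1*21) = 5 - (34 - 21) = 5 - 1*13 = 5 - 13 = -8)
W(r, b) = -3 (W(r, b) = -4*r*0 - 3 = 0 - 3 = -3)
v = 563/653 (v = -563*(-1/653) = 563/653 ≈ 0.86217)
v + W(h, -40) = 563/653 - 3 = -1396/653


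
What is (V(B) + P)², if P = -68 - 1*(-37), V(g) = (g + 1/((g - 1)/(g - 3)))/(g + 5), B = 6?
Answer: 23104/25 ≈ 924.16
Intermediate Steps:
V(g) = (g + (-3 + g)/(-1 + g))/(5 + g) (V(g) = (g + 1/((-1 + g)/(-3 + g)))/(5 + g) = (g + (-3 + g)/(-1 + g))/(5 + g))
P = -31 (P = -68 + 37 = -31)
(V(B) + P)² = ((-3 + 6²)/(-5 + 6² + 4*6) - 31)² = ((-3 + 36)/(-5 + 36 + 24) - 31)² = (33/55 - 31)² = ((1/55)*33 - 31)² = (⅗ - 31)² = (-152/5)² = 23104/25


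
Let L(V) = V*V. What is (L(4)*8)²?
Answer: 16384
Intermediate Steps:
L(V) = V²
(L(4)*8)² = (4²*8)² = (16*8)² = 128² = 16384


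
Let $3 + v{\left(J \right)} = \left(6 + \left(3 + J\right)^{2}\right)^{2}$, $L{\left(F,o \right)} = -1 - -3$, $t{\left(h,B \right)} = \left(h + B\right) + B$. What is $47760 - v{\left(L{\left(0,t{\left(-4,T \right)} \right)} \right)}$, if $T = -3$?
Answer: $46802$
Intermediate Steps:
$t{\left(h,B \right)} = h + 2 B$ ($t{\left(h,B \right)} = \left(B + h\right) + B = h + 2 B$)
$L{\left(F,o \right)} = 2$ ($L{\left(F,o \right)} = -1 + 3 = 2$)
$v{\left(J \right)} = -3 + \left(6 + \left(3 + J\right)^{2}\right)^{2}$
$47760 - v{\left(L{\left(0,t{\left(-4,T \right)} \right)} \right)} = 47760 - \left(-3 + \left(6 + \left(3 + 2\right)^{2}\right)^{2}\right) = 47760 - \left(-3 + \left(6 + 5^{2}\right)^{2}\right) = 47760 - \left(-3 + \left(6 + 25\right)^{2}\right) = 47760 - \left(-3 + 31^{2}\right) = 47760 - \left(-3 + 961\right) = 47760 - 958 = 46802$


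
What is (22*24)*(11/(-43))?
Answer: -5808/43 ≈ -135.07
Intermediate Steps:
(22*24)*(11/(-43)) = 528*(11*(-1/43)) = 528*(-11/43) = -5808/43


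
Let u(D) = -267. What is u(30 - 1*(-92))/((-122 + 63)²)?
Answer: -267/3481 ≈ -0.076702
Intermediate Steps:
u(30 - 1*(-92))/((-122 + 63)²) = -267/(-122 + 63)² = -267/((-59)²) = -267/3481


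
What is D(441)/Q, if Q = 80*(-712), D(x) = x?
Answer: -441/56960 ≈ -0.0077423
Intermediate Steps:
Q = -56960
D(441)/Q = 441/(-56960) = 441*(-1/56960) = -441/56960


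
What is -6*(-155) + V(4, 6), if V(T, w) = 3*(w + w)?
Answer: 966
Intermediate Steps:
V(T, w) = 6*w (V(T, w) = 3*(2*w) = 6*w)
-6*(-155) + V(4, 6) = -6*(-155) + 6*6 = 930 + 36 = 966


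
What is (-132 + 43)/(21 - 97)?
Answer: 89/76 ≈ 1.1711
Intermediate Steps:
(-132 + 43)/(21 - 97) = -89/(-76) = -89*(-1/76) = 89/76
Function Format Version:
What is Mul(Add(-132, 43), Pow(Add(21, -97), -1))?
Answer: Rational(89, 76) ≈ 1.1711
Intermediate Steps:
Mul(Add(-132, 43), Pow(Add(21, -97), -1)) = Mul(-89, Pow(-76, -1)) = Mul(-89, Rational(-1, 76)) = Rational(89, 76)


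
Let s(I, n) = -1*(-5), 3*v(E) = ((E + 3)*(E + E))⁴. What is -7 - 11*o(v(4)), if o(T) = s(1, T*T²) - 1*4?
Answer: -18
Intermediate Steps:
v(E) = 16*E⁴*(3 + E)⁴/3 (v(E) = ((E + 3)*(E + E))⁴/3 = ((3 + E)*(2*E))⁴/3 = (2*E*(3 + E))⁴/3 = (16*E⁴*(3 + E)⁴)/3 = 16*E⁴*(3 + E)⁴/3)
s(I, n) = 5
o(T) = 1 (o(T) = 5 - 1*4 = 5 - 4 = 1)
-7 - 11*o(v(4)) = -7 - 11*1 = -7 - 11 = -18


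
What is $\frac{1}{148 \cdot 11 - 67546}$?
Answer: $- \frac{1}{65918} \approx -1.517 \cdot 10^{-5}$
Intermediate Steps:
$\frac{1}{148 \cdot 11 - 67546} = \frac{1}{1628 - 67546} = \frac{1}{-65918} = - \frac{1}{65918}$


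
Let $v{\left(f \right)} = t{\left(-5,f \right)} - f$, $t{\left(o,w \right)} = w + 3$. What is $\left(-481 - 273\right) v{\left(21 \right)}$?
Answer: $-2262$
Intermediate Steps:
$t{\left(o,w \right)} = 3 + w$
$v{\left(f \right)} = 3$ ($v{\left(f \right)} = \left(3 + f\right) - f = 3$)
$\left(-481 - 273\right) v{\left(21 \right)} = \left(-481 - 273\right) 3 = \left(-754\right) 3 = -2262$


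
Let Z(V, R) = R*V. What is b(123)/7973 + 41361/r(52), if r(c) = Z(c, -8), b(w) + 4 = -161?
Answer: -329839893/3316768 ≈ -99.446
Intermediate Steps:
b(w) = -165 (b(w) = -4 - 161 = -165)
r(c) = -8*c
b(123)/7973 + 41361/r(52) = -165/7973 + 41361/((-8*52)) = -165*1/7973 + 41361/(-416) = -165/7973 + 41361*(-1/416) = -165/7973 - 41361/416 = -329839893/3316768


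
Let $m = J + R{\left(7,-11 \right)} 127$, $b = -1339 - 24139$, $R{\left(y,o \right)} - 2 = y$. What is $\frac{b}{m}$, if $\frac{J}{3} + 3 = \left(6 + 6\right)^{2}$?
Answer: $- \frac{12739}{783} \approx -16.269$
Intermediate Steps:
$R{\left(y,o \right)} = 2 + y$
$J = 423$ ($J = -9 + 3 \left(6 + 6\right)^{2} = -9 + 3 \cdot 12^{2} = -9 + 3 \cdot 144 = -9 + 432 = 423$)
$b = -25478$ ($b = -1339 - 24139 = -25478$)
$m = 1566$ ($m = 423 + \left(2 + 7\right) 127 = 423 + 9 \cdot 127 = 423 + 1143 = 1566$)
$\frac{b}{m} = - \frac{25478}{1566} = \left(-25478\right) \frac{1}{1566} = - \frac{12739}{783}$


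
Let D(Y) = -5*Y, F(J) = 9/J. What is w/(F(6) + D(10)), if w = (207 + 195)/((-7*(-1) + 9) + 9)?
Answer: -804/2425 ≈ -0.33155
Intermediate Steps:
w = 402/25 (w = 402/((7 + 9) + 9) = 402/(16 + 9) = 402/25 ≈ 16.080)
w/(F(6) + D(10)) = (402/25)/(9/6 - 5*10) = (402/25)/(9*(⅙) - 50) = (402/25)/(3/2 - 50) = (402/25)/(-97/2) = -2/97*402/25 = -804/2425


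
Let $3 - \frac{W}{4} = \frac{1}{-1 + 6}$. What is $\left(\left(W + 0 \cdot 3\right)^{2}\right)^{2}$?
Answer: $\frac{9834496}{625} \approx 15735.0$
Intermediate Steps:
$W = \frac{56}{5}$ ($W = 12 - \frac{4}{-1 + 6} = 12 - \frac{4}{5} = \frac{56}{5} \approx 11.2$)
$\left(\left(W + 0 \cdot 3\right)^{2}\right)^{2} = \left(\left(\frac{56}{5} + 0 \cdot 3\right)^{2}\right)^{2} = \left(\left(\frac{56}{5} + 0\right)^{2}\right)^{2} = \left(\left(\frac{56}{5}\right)^{2}\right)^{2} = \left(\frac{3136}{25}\right)^{2} = \frac{9834496}{625}$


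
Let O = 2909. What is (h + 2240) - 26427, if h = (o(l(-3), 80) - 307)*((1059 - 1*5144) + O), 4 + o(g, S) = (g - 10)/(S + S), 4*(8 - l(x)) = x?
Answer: 5464931/16 ≈ 3.4156e+5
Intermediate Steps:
l(x) = 8 - x/4
o(g, S) = -4 + (-10 + g)/(2*S) (o(g, S) = -4 + (g - 10)/(S + S) = -4 + (-10 + g)/((2*S)) = -4 + (-10 + g)*(1/(2*S)) = -4 + (-10 + g)/(2*S))
h = 5851923/16 (h = ((½)*(-10 + (8 - ¼*(-3)) - 8*80)/80 - 307)*((1059 - 1*5144) + 2909) = ((½)*(1/80)*(-10 + (8 + ¾) - 640) - 307)*((1059 - 5144) + 2909) = ((½)*(1/80)*(-10 + 35/4 - 640) - 307)*(-4085 + 2909) = ((½)*(1/80)*(-2565/4) - 307)*(-1176) = (-513/128 - 307)*(-1176) = -39809/128*(-1176) = 5851923/16 ≈ 3.6575e+5)
(h + 2240) - 26427 = (5851923/16 + 2240) - 26427 = 5887763/16 - 26427 = 5464931/16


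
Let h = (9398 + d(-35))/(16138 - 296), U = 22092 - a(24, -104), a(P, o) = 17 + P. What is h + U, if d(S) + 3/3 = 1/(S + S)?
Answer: 24453893729/1108940 ≈ 22052.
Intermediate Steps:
d(S) = -1 + 1/(2*S) (d(S) = -1 + 1/(S + S) = -1 + 1/(2*S))
U = 22051 (U = 22092 - (17 + 24) = 22092 - 1*41 = 22092 - 41 = 22051)
h = 657789/1108940 (h = (9398 + (½ - 1*(-35))/(-35))/(16138 - 296) = (9398 - (½ + 35)/35)/15842 = (9398 - 1/35*71/2)*(1/15842) = (9398 - 71/70)*(1/15842) = (657789/70)*(1/15842) = 657789/1108940 ≈ 0.59317)
h + U = 657789/1108940 + 22051 = 24453893729/1108940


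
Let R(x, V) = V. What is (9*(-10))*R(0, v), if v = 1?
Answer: -90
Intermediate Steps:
(9*(-10))*R(0, v) = (9*(-10))*1 = -90*1 = -90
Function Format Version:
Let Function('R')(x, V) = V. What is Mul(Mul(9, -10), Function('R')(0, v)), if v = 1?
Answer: -90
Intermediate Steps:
Mul(Mul(9, -10), Function('R')(0, v)) = Mul(Mul(9, -10), 1) = Mul(-90, 1) = -90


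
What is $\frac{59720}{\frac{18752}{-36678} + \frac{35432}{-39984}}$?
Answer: $- \frac{608203887760}{14231631} \approx -42736.0$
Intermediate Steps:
$\frac{59720}{\frac{18752}{-36678} + \frac{35432}{-39984}} = \frac{59720}{18752 \left(- \frac{1}{36678}\right) + 35432 \left(- \frac{1}{39984}\right)} = \frac{59720}{- \frac{9376}{18339} - \frac{4429}{4998}} = \frac{59720}{- \frac{14231631}{10184258}} = 59720 \left(- \frac{10184258}{14231631}\right) = - \frac{608203887760}{14231631}$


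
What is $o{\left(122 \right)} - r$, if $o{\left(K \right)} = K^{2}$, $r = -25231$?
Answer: $40115$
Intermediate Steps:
$o{\left(122 \right)} - r = 122^{2} - -25231 = 14884 + 25231 = 40115$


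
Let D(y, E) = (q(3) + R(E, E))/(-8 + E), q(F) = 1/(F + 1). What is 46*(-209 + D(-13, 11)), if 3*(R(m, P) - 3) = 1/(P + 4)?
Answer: -2582233/270 ≈ -9563.8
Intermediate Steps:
q(F) = 1/(1 + F)
R(m, P) = 3 + 1/(3*(4 + P)) (R(m, P) = 3 + 1/(3*(P + 4)) = 3 + 1/(3*(4 + P)))
D(y, E) = (¼ + (37 + 9*E)/(3*(4 + E)))/(-8 + E) (D(y, E) = (1/(1 + 3) + (37 + 9*E)/(3*(4 + E)))/(-8 + E) = (1/4 + (37 + 9*E)/(3*(4 + E)))/(-8 + E) = (¼ + (37 + 9*E)/(3*(4 + E)))/(-8 + E))
46*(-209 + D(-13, 11)) = 46*(-209 + (160 + 39*11)/(12*(-8 + 11)*(4 + 11))) = 46*(-209 + (1/12)*(160 + 429)/(3*15)) = 46*(-209 + (1/12)*(⅓)*(1/15)*589) = 46*(-209 + 589/540) = 46*(-112271/540) = -2582233/270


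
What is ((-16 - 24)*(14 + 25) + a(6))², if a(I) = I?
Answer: 2414916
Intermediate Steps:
((-16 - 24)*(14 + 25) + a(6))² = ((-16 - 24)*(14 + 25) + 6)² = (-40*39 + 6)² = (-1560 + 6)² = (-1554)² = 2414916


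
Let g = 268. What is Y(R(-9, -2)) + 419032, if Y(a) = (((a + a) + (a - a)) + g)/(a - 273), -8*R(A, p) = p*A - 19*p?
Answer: 58664353/140 ≈ 4.1903e+5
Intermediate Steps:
R(A, p) = 19*p/8 - A*p/8 (R(A, p) = -(p*A - 19*p)/8 = -(A*p - 19*p)/8 = -(-19*p + A*p)/8 = 19*p/8 - A*p/8)
Y(a) = (268 + 2*a)/(-273 + a) (Y(a) = (((a + a) + (a - a)) + 268)/(a - 273) = ((2*a + 0) + 268)/(-273 + a) = (2*a + 268)/(-273 + a) = (268 + 2*a)/(-273 + a))
Y(R(-9, -2)) + 419032 = 2*(134 + (⅛)*(-2)*(19 - 1*(-9)))/(-273 + (⅛)*(-2)*(19 - 1*(-9))) + 419032 = 2*(134 + (⅛)*(-2)*(19 + 9))/(-273 + (⅛)*(-2)*(19 + 9)) + 419032 = 2*(134 + (⅛)*(-2)*28)/(-273 + (⅛)*(-2)*28) + 419032 = 2*(134 - 7)/(-273 - 7) + 419032 = 2*127/(-280) + 419032 = 2*(-1/280)*127 + 419032 = -127/140 + 419032 = 58664353/140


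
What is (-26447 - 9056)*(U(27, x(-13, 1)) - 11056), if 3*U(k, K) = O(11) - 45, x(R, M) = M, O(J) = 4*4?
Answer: 1178593091/3 ≈ 3.9286e+8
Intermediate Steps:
O(J) = 16
U(k, K) = -29/3 (U(k, K) = (16 - 45)/3 = (1/3)*(-29) = -29/3)
(-26447 - 9056)*(U(27, x(-13, 1)) - 11056) = (-26447 - 9056)*(-29/3 - 11056) = -35503*(-33197/3) = 1178593091/3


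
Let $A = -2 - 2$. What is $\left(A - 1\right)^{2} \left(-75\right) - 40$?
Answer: $-1915$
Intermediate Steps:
$A = -4$
$\left(A - 1\right)^{2} \left(-75\right) - 40 = \left(-4 - 1\right)^{2} \left(-75\right) - 40 = \left(-5\right)^{2} \left(-75\right) - 40 = 25 \left(-75\right) - 40 = -1875 - 40 = -1915$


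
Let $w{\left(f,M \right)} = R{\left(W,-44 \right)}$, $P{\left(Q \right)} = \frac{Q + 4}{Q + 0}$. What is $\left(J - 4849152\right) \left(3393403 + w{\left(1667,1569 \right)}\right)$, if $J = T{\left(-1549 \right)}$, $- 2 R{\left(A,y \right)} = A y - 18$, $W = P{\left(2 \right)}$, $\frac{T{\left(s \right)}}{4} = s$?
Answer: $-16476516620344$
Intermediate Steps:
$T{\left(s \right)} = 4 s$
$P{\left(Q \right)} = \frac{4 + Q}{Q}$
$W = 3$ ($W = \frac{4 + 2}{2} = \frac{1}{2} \cdot 6 = 3$)
$R{\left(A,y \right)} = 9 - \frac{A y}{2}$ ($R{\left(A,y \right)} = - \frac{A y - 18}{2} = - \frac{-18 + A y}{2} = 9 - \frac{A y}{2}$)
$w{\left(f,M \right)} = 75$ ($w{\left(f,M \right)} = 9 - \frac{3}{2} \left(-44\right) = 9 + 66 = 75$)
$J = -6196$ ($J = 4 \left(-1549\right) = -6196$)
$\left(J - 4849152\right) \left(3393403 + w{\left(1667,1569 \right)}\right) = \left(-6196 - 4849152\right) \left(3393403 + 75\right) = \left(-4855348\right) 3393478 = -16476516620344$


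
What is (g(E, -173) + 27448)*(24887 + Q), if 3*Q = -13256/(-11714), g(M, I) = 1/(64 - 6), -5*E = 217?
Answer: 696168839718425/1019118 ≈ 6.8311e+8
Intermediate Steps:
E = -217/5 (E = -1/5*217 = -217/5 ≈ -43.400)
g(M, I) = 1/58
Q = 6628/17571 (Q = (-13256/(-11714))/3 = (-13256*(-1/11714))/3 = (1/3)*(6628/5857) = 6628/17571 ≈ 0.37721)
(g(E, -173) + 27448)*(24887 + Q) = (1/58 + 27448)*(24887 + 6628/17571) = (1591985/58)*(437296105/17571) = 696168839718425/1019118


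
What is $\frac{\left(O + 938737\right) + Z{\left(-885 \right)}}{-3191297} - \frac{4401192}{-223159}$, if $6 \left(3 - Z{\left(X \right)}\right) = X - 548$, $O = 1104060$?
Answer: $\frac{81537529938097}{4272999883338} \approx 19.082$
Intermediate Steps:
$Z{\left(X \right)} = \frac{283}{3} - \frac{X}{6}$ ($Z{\left(X \right)} = 3 - \frac{X - 548}{6} = 3 - \frac{-548 + X}{6} = 3 - \left(- \frac{274}{3} + \frac{X}{6}\right) = \frac{283}{3} - \frac{X}{6}$)
$\frac{\left(O + 938737\right) + Z{\left(-885 \right)}}{-3191297} - \frac{4401192}{-223159} = \frac{\left(1104060 + 938737\right) + \left(\frac{283}{3} - - \frac{295}{2}\right)}{-3191297} - \frac{4401192}{-223159} = \left(2042797 + \left(\frac{283}{3} + \frac{295}{2}\right)\right) \left(- \frac{1}{3191297}\right) - - \frac{4401192}{223159} = \left(2042797 + \frac{1451}{6}\right) \left(- \frac{1}{3191297}\right) + \frac{4401192}{223159} = \frac{12258233}{6} \left(- \frac{1}{3191297}\right) + \frac{4401192}{223159} = - \frac{12258233}{19147782} + \frac{4401192}{223159} = \frac{81537529938097}{4272999883338}$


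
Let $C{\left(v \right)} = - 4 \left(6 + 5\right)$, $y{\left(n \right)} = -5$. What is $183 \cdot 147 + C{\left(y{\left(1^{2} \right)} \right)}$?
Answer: $26857$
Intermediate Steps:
$C{\left(v \right)} = -44$ ($C{\left(v \right)} = \left(-4\right) 11 = -44$)
$183 \cdot 147 + C{\left(y{\left(1^{2} \right)} \right)} = 183 \cdot 147 - 44 = 26901 - 44 = 26857$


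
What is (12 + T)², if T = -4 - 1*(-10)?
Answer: 324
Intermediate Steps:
T = 6 (T = -4 + 10 = 6)
(12 + T)² = (12 + 6)² = 18² = 324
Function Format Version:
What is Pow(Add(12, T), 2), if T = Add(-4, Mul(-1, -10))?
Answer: 324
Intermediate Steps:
T = 6 (T = Add(-4, 10) = 6)
Pow(Add(12, T), 2) = Pow(Add(12, 6), 2) = Pow(18, 2) = 324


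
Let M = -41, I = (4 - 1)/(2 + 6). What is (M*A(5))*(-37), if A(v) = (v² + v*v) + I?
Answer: 611351/8 ≈ 76419.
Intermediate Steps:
I = 3/8 ≈ 0.37500
A(v) = 3/8 + 2*v² (A(v) = (v² + v*v) + 3/8 = (v² + v²) + 3/8 = 2*v² + 3/8 = 3/8 + 2*v²)
(M*A(5))*(-37) = -41*(3/8 + 2*5²)*(-37) = -41*(3/8 + 2*25)*(-37) = -41*(3/8 + 50)*(-37) = -41*403/8*(-37) = -16523/8*(-37) = 611351/8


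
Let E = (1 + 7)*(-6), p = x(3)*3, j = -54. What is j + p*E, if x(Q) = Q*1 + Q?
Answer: -918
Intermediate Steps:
x(Q) = 2*Q (x(Q) = Q + Q = 2*Q)
p = 18 (p = (2*3)*3 = 6*3 = 18)
E = -48 (E = 8*(-6) = -48)
j + p*E = -54 + 18*(-48) = -54 - 864 = -918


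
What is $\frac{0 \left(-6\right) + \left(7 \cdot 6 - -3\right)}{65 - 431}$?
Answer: $- \frac{15}{122} \approx -0.12295$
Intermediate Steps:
$\frac{0 \left(-6\right) + \left(7 \cdot 6 - -3\right)}{65 - 431} = \frac{0 + \left(42 + \left(-2 + 5\right)\right)}{-366} = \left(0 + \left(42 + 3\right)\right) \left(- \frac{1}{366}\right) = \left(0 + 45\right) \left(- \frac{1}{366}\right) = 45 \left(- \frac{1}{366}\right) = - \frac{15}{122}$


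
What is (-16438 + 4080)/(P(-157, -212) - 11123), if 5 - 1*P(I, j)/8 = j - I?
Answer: 12358/10643 ≈ 1.1611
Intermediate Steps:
P(I, j) = 40 - 8*j + 8*I (P(I, j) = 40 - 8*(j - I) = 40 + (-8*j + 8*I) = 40 - 8*j + 8*I)
(-16438 + 4080)/(P(-157, -212) - 11123) = (-16438 + 4080)/((40 - 8*(-212) + 8*(-157)) - 11123) = -12358/((40 + 1696 - 1256) - 11123) = -12358/(480 - 11123) = -12358/(-10643) = -12358*(-1/10643) = 12358/10643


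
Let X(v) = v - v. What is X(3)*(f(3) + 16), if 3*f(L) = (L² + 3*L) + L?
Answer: 0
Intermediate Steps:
f(L) = L²/3 + 4*L/3 (f(L) = ((L² + 3*L) + L)/3 = (L² + 4*L)/3 = L²/3 + 4*L/3)
X(v) = 0
X(3)*(f(3) + 16) = 0*((⅓)*3*(4 + 3) + 16) = 0*((⅓)*3*7 + 16) = 0*(7 + 16) = 0*23 = 0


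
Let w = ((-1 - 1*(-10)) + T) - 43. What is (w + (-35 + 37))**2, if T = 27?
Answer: 25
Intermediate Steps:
w = -7 (w = ((-1 - 1*(-10)) + 27) - 43 = ((-1 + 10) + 27) - 43 = (9 + 27) - 43 = 36 - 43 = -7)
(w + (-35 + 37))**2 = (-7 + (-35 + 37))**2 = (-7 + 2)**2 = (-5)**2 = 25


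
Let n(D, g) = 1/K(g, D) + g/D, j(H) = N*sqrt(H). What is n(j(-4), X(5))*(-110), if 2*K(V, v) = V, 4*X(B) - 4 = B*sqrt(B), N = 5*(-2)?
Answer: 3520/109 - 4400*sqrt(5)/109 - 11*I/2 - 55*I*sqrt(5)/8 ≈ -57.97 - 20.873*I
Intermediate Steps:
N = -10
X(B) = 1 + B**(3/2)/4 (X(B) = 1 + (B*sqrt(B))/4 = 1 + B**(3/2)/4)
K(V, v) = V/2
j(H) = -10*sqrt(H)
n(D, g) = 2/g + g/D (n(D, g) = 1/(g/2) + g/D = 1*(2/g) + g/D = 2/g + g/D)
n(j(-4), X(5))*(-110) = (2/(1 + 5**(3/2)/4) + (1 + 5**(3/2)/4)/((-20*I)))*(-110) = (2/(1 + (5*sqrt(5))/4) + (1 + (5*sqrt(5))/4)/((-20*I)))*(-110) = (2/(1 + 5*sqrt(5)/4) + (1 + 5*sqrt(5)/4)/((-20*I)))*(-110) = (2/(1 + 5*sqrt(5)/4) + (1 + 5*sqrt(5)/4)*(I/20))*(-110) = (2/(1 + 5*sqrt(5)/4) + I*(1 + 5*sqrt(5)/4)/20)*(-110) = -220/(1 + 5*sqrt(5)/4) - 11*I*(1 + 5*sqrt(5)/4)/2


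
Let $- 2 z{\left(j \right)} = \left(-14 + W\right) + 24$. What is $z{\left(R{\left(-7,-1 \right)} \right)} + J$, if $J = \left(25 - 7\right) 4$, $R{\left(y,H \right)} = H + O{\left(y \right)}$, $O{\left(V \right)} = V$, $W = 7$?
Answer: $\frac{127}{2} \approx 63.5$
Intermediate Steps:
$R{\left(y,H \right)} = H + y$
$z{\left(j \right)} = - \frac{17}{2}$ ($z{\left(j \right)} = - \frac{\left(-14 + 7\right) + 24}{2} = - \frac{-7 + 24}{2} = \left(- \frac{1}{2}\right) 17 = - \frac{17}{2}$)
$J = 72$ ($J = 18 \cdot 4 = 72$)
$z{\left(R{\left(-7,-1 \right)} \right)} + J = - \frac{17}{2} + 72 = \frac{127}{2}$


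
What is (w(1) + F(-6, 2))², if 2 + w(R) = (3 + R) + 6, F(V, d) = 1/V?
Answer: 2209/36 ≈ 61.361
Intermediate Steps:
w(R) = 7 + R (w(R) = -2 + ((3 + R) + 6) = -2 + (9 + R) = 7 + R)
(w(1) + F(-6, 2))² = ((7 + 1) + 1/(-6))² = (8 - ⅙)² = (47/6)² = 2209/36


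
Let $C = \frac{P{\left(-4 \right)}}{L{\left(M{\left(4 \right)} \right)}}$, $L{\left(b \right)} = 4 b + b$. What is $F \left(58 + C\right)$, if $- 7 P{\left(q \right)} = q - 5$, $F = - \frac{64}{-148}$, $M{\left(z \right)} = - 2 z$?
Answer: $\frac{32462}{1295} \approx 25.067$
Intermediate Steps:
$F = \frac{16}{37}$ ($F = \left(-64\right) \left(- \frac{1}{148}\right) = \frac{16}{37} \approx 0.43243$)
$L{\left(b \right)} = 5 b$
$P{\left(q \right)} = \frac{5}{7} - \frac{q}{7}$ ($P{\left(q \right)} = - \frac{q - 5}{7} = - \frac{-5 + q}{7} = \frac{5}{7} - \frac{q}{7}$)
$C = - \frac{9}{280}$ ($C = \frac{\frac{5}{7} - - \frac{4}{7}}{5 \left(\left(-2\right) 4\right)} = \frac{\frac{5}{7} + \frac{4}{7}}{5 \left(-8\right)} = \frac{9}{7 \left(-40\right)} = \frac{9}{7} \left(- \frac{1}{40}\right) = - \frac{9}{280} \approx -0.032143$)
$F \left(58 + C\right) = \frac{16 \left(58 - \frac{9}{280}\right)}{37} = \frac{16}{37} \cdot \frac{16231}{280} = \frac{32462}{1295}$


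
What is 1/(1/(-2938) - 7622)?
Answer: -2938/22393437 ≈ -0.00013120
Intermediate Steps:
1/(1/(-2938) - 7622) = 1/(-1/2938 - 7622) = 1/(-22393437/2938) = -2938/22393437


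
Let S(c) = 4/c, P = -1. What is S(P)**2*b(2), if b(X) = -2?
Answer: -32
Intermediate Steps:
S(P)**2*b(2) = (4/(-1))**2*(-2) = (4*(-1))**2*(-2) = (-4)**2*(-2) = 16*(-2) = -32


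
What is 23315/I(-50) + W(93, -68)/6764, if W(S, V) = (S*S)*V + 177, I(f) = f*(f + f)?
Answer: -7321243/89000 ≈ -82.261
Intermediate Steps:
I(f) = 2*f² (I(f) = f*(2*f) = 2*f²)
W(S, V) = 177 + V*S² (W(S, V) = S²*V + 177 = V*S² + 177 = 177 + V*S²)
23315/I(-50) + W(93, -68)/6764 = 23315/((2*(-50)²)) + (177 - 68*93²)/6764 = 23315/((2*2500)) + (177 - 68*8649)*(1/6764) = 23315/5000 + (177 - 588132)*(1/6764) = 23315*(1/5000) - 587955*1/6764 = 4663/1000 - 30945/356 = -7321243/89000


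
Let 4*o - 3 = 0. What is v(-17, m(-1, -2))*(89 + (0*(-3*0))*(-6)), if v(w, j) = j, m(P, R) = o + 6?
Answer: 2403/4 ≈ 600.75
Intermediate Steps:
o = ¾ (o = ¾ + (¼)*0 = ¾ + 0 = ¾ ≈ 0.75000)
m(P, R) = 27/4 (m(P, R) = ¾ + 6 = 27/4)
v(-17, m(-1, -2))*(89 + (0*(-3*0))*(-6)) = 27*(89 + (0*(-3*0))*(-6))/4 = 27*(89 + (0*0)*(-6))/4 = 27*(89 + 0*(-6))/4 = 27*(89 + 0)/4 = (27/4)*89 = 2403/4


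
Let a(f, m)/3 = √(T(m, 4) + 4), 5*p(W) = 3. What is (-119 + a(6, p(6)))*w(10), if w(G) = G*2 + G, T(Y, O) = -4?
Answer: -3570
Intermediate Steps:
p(W) = ⅗ (p(W) = (⅕)*3 = ⅗)
w(G) = 3*G (w(G) = 2*G + G = 3*G)
a(f, m) = 0 (a(f, m) = 3*√(-4 + 4) = 3*√0 = 3*0 = 0)
(-119 + a(6, p(6)))*w(10) = (-119 + 0)*(3*10) = -119*30 = -3570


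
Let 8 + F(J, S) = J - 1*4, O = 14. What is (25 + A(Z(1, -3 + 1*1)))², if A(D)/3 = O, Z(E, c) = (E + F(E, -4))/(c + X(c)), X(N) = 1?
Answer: 4489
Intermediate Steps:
F(J, S) = -12 + J (F(J, S) = -8 + (J - 1*4) = -8 + (J - 4) = -8 + (-4 + J) = -12 + J)
Z(E, c) = (-12 + 2*E)/(1 + c) (Z(E, c) = (E + (-12 + E))/(c + 1) = (-12 + 2*E)/(1 + c))
A(D) = 42 (A(D) = 3*14 = 42)
(25 + A(Z(1, -3 + 1*1)))² = (25 + 42)² = 67² = 4489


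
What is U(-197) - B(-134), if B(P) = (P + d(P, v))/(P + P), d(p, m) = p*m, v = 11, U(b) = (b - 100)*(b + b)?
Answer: 117012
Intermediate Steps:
U(b) = 2*b*(-100 + b) (U(b) = (-100 + b)*(2*b) = 2*b*(-100 + b))
d(p, m) = m*p
B(P) = 6 (B(P) = (P + 11*P)/(P + P) = (12*P)/((2*P)) = (12*P)*(1/(2*P)) = 6)
U(-197) - B(-134) = 2*(-197)*(-100 - 197) - 1*6 = 2*(-197)*(-297) - 6 = 117018 - 6 = 117012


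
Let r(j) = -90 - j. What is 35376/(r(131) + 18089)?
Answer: 2948/1489 ≈ 1.9799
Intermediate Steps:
35376/(r(131) + 18089) = 35376/((-90 - 1*131) + 18089) = 35376/((-90 - 131) + 18089) = 35376/(-221 + 18089) = 35376/17868 = 35376*(1/17868) = 2948/1489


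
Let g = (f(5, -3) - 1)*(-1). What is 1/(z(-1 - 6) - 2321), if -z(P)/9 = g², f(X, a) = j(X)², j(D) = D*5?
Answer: -1/3506705 ≈ -2.8517e-7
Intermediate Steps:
j(D) = 5*D
f(X, a) = 25*X² (f(X, a) = (5*X)² = 25*X²)
g = -624 (g = (25*5² - 1)*(-1) = (25*25 - 1)*(-1) = (625 - 1)*(-1) = 624*(-1) = -624)
z(P) = -3504384 (z(P) = -9*(-624)² = -9*389376 = -3504384)
1/(z(-1 - 6) - 2321) = 1/(-3504384 - 2321) = 1/(-3506705) = -1/3506705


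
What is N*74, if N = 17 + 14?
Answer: 2294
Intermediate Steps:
N = 31
N*74 = 31*74 = 2294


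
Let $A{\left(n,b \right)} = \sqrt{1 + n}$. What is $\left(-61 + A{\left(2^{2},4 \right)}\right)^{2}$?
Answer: $\left(61 - \sqrt{5}\right)^{2} \approx 3453.2$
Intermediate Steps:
$\left(-61 + A{\left(2^{2},4 \right)}\right)^{2} = \left(-61 + \sqrt{1 + 2^{2}}\right)^{2} = \left(-61 + \sqrt{1 + 4}\right)^{2} = \left(-61 + \sqrt{5}\right)^{2}$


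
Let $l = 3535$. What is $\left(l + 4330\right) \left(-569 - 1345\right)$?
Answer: $-15053610$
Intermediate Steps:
$\left(l + 4330\right) \left(-569 - 1345\right) = \left(3535 + 4330\right) \left(-569 - 1345\right) = 7865 \left(-1914\right) = -15053610$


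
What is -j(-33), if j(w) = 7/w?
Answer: 7/33 ≈ 0.21212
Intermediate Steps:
-j(-33) = -7/(-33) = -7*(-1)/33 = -1*(-7/33) = 7/33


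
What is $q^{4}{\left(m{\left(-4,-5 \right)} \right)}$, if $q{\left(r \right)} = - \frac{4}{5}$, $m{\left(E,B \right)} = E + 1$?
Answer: $\frac{256}{625} \approx 0.4096$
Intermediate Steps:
$m{\left(E,B \right)} = 1 + E$
$q{\left(r \right)} = - \frac{4}{5}$ ($q{\left(r \right)} = \left(-4\right) \frac{1}{5} = - \frac{4}{5}$)
$q^{4}{\left(m{\left(-4,-5 \right)} \right)} = \left(- \frac{4}{5}\right)^{4} = \frac{256}{625}$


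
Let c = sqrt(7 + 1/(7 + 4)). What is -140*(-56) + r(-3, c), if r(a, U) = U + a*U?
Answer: 7840 - 2*sqrt(858)/11 ≈ 7834.7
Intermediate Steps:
c = sqrt(858)/11 (c = sqrt(7 + 1/11) = sqrt(78/11) = sqrt(858)/11 ≈ 2.6629)
r(a, U) = U + U*a
-140*(-56) + r(-3, c) = -140*(-56) + (sqrt(858)/11)*(1 - 3) = 7840 + (sqrt(858)/11)*(-2) = 7840 - 2*sqrt(858)/11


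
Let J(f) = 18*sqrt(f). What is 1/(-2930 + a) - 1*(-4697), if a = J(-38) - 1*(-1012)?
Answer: 8668397087/1845518 - 9*I*sqrt(38)/1845518 ≈ 4697.0 - 3.0062e-5*I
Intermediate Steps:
a = 1012 + 18*I*sqrt(38) (a = 18*sqrt(-38) - 1*(-1012) = 18*(I*sqrt(38)) + 1012 = 18*I*sqrt(38) + 1012 = 1012 + 18*I*sqrt(38) ≈ 1012.0 + 110.96*I)
1/(-2930 + a) - 1*(-4697) = 1/(-2930 + (1012 + 18*I*sqrt(38))) - 1*(-4697) = 1/(-1918 + 18*I*sqrt(38)) + 4697 = 4697 + 1/(-1918 + 18*I*sqrt(38))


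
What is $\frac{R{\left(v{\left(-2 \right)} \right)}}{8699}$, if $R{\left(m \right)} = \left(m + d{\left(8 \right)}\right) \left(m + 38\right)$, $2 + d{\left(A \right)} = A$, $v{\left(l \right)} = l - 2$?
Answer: $\frac{68}{8699} \approx 0.007817$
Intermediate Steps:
$v{\left(l \right)} = -2 + l$
$d{\left(A \right)} = -2 + A$
$R{\left(m \right)} = \left(6 + m\right) \left(38 + m\right)$ ($R{\left(m \right)} = \left(m + \left(-2 + 8\right)\right) \left(m + 38\right) = \left(m + 6\right) \left(38 + m\right) = \left(6 + m\right) \left(38 + m\right)$)
$\frac{R{\left(v{\left(-2 \right)} \right)}}{8699} = \frac{228 + \left(-2 - 2\right)^{2} + 44 \left(-2 - 2\right)}{8699} = \left(228 + \left(-4\right)^{2} + 44 \left(-4\right)\right) \frac{1}{8699} = \left(228 + 16 - 176\right) \frac{1}{8699} = 68 \cdot \frac{1}{8699} = \frac{68}{8699}$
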